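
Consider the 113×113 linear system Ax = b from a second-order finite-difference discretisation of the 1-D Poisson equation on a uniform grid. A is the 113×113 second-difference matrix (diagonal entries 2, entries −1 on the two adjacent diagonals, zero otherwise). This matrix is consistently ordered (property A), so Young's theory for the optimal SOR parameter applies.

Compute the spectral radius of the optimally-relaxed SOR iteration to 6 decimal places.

½·tridiag(1,0,1) at n=113: λ_k = cos(kπ/114); max |λ| at k=1 ⇒ ρ_J = cos(π/114) ≈ 0.999620.
√(1 − cos²(π/114)) = sin(π/114) ≈ 0.0275543.
[ω*] 2 ÷ (1 + 0.0275543) = 2 ÷ 1.0275543 = 1.946369.
Hence ρ(B_{ω*}) = 1.946369 − 1 = 0.946369.

ρ_SOR = 0.946369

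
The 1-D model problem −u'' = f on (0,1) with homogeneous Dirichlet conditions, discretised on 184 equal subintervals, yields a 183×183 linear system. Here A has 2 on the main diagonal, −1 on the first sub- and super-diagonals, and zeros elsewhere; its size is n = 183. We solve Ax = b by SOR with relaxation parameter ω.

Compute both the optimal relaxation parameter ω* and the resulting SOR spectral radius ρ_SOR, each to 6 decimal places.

[ρ_J] n=183: ρ(B_J) = cos(π/(n+1)) = cos(π/184) = 0.999854.
√(1 − cos²(π/184)) = sin(π/184) ≈ 0.0170730.
ω* = 2/(1+0.0170730) = 1.966427
Hence ρ(B_{ω*}) = 1.966427 − 1 = 0.966427.

ω* = 1.966427, ρ_SOR = 0.966427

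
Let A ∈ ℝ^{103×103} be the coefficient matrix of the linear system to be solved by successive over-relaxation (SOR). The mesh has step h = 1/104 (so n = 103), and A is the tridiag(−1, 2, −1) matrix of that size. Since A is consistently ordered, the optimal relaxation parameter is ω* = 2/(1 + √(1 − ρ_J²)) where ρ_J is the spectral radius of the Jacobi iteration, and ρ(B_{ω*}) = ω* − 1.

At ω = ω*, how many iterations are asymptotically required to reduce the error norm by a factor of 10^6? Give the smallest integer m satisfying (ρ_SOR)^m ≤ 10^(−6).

[ρ_J] n=103: ρ(B_J) = cos(π/(n+1)) = cos(π/104) = 0.9995438.
1 − cos²(π/104) = sin²(π/104) ⇒ √(1−ρ_J²) = sin(π/104) = 0.0302030.
ω* = 2/(1+0.0302030) = 1.9413650
[ρ_SOR] ω* − 1 = 0.9413650.
Need (0.9413650)^m ≤ 10^(−6): m ≥ 6·ln10/|ln 0.9413650| = 13.8155/0.0604243 = 228.641 ⇒ m = 229.

m = 229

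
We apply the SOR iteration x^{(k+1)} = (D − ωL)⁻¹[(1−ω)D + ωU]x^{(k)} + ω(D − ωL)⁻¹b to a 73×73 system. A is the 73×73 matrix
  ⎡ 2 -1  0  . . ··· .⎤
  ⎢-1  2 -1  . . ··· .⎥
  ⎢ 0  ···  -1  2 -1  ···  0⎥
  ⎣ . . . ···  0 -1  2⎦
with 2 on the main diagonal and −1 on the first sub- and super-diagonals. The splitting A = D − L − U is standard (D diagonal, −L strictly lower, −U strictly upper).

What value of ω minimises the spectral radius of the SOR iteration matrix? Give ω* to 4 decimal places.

ω* = 1.9186

spectrum of D⁻¹(L+U) = {cos(kπ/74) : 1≤k≤73}; ρ_J = cos(π/74) = 0.9991.
1 − cos²(π/74) = sin²(π/74) ⇒ √(1−ρ_J²) = sin(π/74) = 0.04244.
Then 2/(1+√(1−ρ_J²)) = 2/(1+0.04244); ω* = 2/1.04244 = 1.9186.
ρ_SOR = ω* − 1 = 1.9186 − 1 = 0.9186.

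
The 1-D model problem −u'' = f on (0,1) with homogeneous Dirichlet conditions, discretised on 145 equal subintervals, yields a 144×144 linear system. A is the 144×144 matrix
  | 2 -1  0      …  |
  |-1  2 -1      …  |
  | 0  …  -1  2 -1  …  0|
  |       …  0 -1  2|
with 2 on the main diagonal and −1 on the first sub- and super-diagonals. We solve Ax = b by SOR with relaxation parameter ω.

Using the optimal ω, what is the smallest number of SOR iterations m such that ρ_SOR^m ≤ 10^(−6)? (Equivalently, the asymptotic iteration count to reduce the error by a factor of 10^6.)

m = 319

½·tridiag(1,0,1) at n=144: λ_k = cos(kπ/145); max |λ| at k=1 ⇒ ρ_J = cos(π/145) ≈ 0.9997653.
root = sin(π/145) = 0.0216645  (since 1−cos² = sin²).
ω* = 2 / (1 + 0.0216645) = 2 / 1.0216645 ≈ 1.9575898.
At ω = 1.9575898 every |λ(B_ω)| = ω−1, so ρ_SOR = 0.9575898.
(0.9575898)^m ≤ 10^{−6}  ⇒  m·ln(0.9575898) ≤ −6·ln10  ⇒  m ≥ 318.801  ⇒  m = 319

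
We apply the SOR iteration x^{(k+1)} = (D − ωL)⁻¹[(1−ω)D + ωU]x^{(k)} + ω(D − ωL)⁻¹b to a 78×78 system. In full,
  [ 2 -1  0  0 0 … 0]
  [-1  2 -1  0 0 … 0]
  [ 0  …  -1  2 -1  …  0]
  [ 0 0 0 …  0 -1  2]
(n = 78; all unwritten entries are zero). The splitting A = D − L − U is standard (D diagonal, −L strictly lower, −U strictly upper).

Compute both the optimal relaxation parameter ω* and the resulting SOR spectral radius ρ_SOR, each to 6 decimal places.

ω* = 1.923527, ρ_SOR = 0.923527

With n=78, ρ(Jacobi) = cos(π/79) = 0.999209.
√(1−ρ_J²) = |sin(π/79)| = 0.0397565
ω* = 2/(1 + 0.0397565) = 2/1.0397565 = 1.923527.
ρ_SOR = ω* − 1 = 1.923527 − 1 = 0.923527.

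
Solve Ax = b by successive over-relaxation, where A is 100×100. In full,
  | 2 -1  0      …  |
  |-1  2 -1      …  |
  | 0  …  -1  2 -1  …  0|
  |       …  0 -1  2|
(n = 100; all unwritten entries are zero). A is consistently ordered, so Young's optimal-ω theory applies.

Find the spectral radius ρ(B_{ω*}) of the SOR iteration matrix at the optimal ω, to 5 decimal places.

spectrum of D⁻¹(L+U) = {cos(kπ/101) : 1≤k≤100}; ρ_J = cos(π/101) = 0.99952.
root = sin(π/101) = 0.031100  (since 1−cos² = sin²).
ω* = 2/(1 + 0.031100) = 2/1.031100 = 1.93968.
At ω = 1.93968 every |λ(B_ω)| = ω−1, so ρ_SOR = 0.93968.

ρ_SOR = 0.93968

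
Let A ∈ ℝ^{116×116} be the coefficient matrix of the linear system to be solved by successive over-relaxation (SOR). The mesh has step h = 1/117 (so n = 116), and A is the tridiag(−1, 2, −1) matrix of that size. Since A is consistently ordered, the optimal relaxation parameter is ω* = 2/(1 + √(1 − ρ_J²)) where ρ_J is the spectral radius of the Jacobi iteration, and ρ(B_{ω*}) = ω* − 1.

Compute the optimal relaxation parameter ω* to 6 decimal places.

ω* = 1.947708

spectrum of D⁻¹(L+U) = {cos(kπ/117) : 1≤k≤116}; ρ_J = cos(π/117) = 0.999640.
√(1−ρ_J²) simplifies to sin(π/117) = 0.0268480.
ω* = 2 / (1 + 0.0268480) = 2 / 1.0268480 ≈ 1.947708.
At ω = 1.947708 every |λ(B_ω)| = ω−1, so ρ_SOR = 0.947708.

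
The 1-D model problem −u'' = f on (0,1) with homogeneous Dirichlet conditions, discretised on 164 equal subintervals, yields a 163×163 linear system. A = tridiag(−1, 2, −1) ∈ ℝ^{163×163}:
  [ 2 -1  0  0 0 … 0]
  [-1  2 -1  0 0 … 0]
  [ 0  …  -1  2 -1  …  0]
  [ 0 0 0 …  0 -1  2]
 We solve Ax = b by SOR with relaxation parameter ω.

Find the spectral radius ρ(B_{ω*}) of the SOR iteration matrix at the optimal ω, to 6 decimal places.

ρ_SOR = 0.962410

½·tridiag(1,0,1) at n=163: λ_k = cos(kπ/164); max |λ| at k=1 ⇒ ρ_J = cos(π/164) ≈ 0.999817.
√(1−ρ_J²) simplifies to sin(π/164) = 0.0191549.
So ω* = 2/1.0191549 = 1.962410 (Young).
and ρ(B_{ω*}) = 1.962410 − 1 = 0.962410.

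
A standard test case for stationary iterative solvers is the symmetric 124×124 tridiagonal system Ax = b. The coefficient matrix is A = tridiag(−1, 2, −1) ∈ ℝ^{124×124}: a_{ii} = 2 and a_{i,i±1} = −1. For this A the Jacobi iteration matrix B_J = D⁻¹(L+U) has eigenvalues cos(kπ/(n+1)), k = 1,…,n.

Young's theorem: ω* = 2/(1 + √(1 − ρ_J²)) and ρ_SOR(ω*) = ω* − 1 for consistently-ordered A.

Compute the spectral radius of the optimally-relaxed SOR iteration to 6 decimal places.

[ρ_J] n=124: ρ(B_J) = cos(π/(n+1)) = cos(π/125) = 0.999684.
√(1−ρ_J²) = |sin(π/125)| = 0.0251301
Then 2/(1+√(1−ρ_J²)) = 2/(1+0.0251301); ω* = 2/1.0251301 = 1.950972.
and ρ(B_{ω*}) = 1.950972 − 1 = 0.950972.

ρ_SOR = 0.950972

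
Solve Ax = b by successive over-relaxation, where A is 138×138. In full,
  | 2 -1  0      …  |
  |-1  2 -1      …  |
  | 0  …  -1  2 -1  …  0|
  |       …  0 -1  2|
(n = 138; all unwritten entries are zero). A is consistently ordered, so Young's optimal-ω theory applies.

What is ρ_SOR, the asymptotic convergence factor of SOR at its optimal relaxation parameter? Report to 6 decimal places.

ρ_SOR = 0.955800

B_J for the 138×138 system has eigenvalues cos(kπ/139); ρ_J = cos(π/139) = 0.999745.
√(1 − cos²(π/139)) = sin(π/139) ≈ 0.0225995.
Then 2/(1+√(1−ρ_J²)) = 2/(1+0.0225995); ω* = 2/1.0225995 = 1.955800.
At ω = 1.955800 every |λ(B_ω)| = ω−1, so ρ_SOR = 0.955800.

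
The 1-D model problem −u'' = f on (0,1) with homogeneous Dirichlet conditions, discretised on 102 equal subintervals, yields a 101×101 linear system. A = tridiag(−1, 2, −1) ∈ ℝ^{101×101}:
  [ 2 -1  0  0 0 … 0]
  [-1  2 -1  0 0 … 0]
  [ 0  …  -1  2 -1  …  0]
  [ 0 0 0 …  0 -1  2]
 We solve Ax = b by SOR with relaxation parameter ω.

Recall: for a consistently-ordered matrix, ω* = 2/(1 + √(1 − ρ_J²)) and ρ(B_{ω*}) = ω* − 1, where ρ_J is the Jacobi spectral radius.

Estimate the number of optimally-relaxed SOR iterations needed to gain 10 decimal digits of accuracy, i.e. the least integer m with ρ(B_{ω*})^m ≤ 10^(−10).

m = 374

½·tridiag(1,0,1) at n=101: λ_k = cos(kπ/102); max |λ| at k=1 ⇒ ρ_J = cos(π/102) ≈ 0.9995257.
√(1−ρ_J²) simplifies to sin(π/102) = 0.0307951.
So ω* = 2/1.0307951 = 1.9402498 (Young).
and ρ(B_{ω*}) = 1.9402498 − 1 = 0.9402498.
Need (0.9402498)^m ≤ 10^(−10): m ≥ 10·ln10/|ln 0.9402498| = 23.0259/0.0616097 = 373.738 ⇒ m = 374.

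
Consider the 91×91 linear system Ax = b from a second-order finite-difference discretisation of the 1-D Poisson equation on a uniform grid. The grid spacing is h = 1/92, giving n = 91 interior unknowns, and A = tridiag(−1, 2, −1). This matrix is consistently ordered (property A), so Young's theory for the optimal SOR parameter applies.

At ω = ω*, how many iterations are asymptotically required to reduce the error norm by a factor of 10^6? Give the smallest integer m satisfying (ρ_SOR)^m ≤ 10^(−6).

½·tridiag(1,0,1) at n=91: λ_k = cos(kπ/92); max |λ| at k=1 ⇒ ρ_J = cos(π/92) ≈ 0.9994170.
√(1−ρ_J²) = |sin(π/92)| = 0.0341411
[ω*] 2 ÷ (1 + 0.0341411) = 2 ÷ 1.0341411 = 1.9339721.
ρ_SOR = ω* − 1 = 1.9339721 − 1 = 0.9339721.
For 6 digits: m = 6·ln10 / (−ln 0.9339721) = 13.8155/0.0683087 = 202.251; round up → m = 203.

m = 203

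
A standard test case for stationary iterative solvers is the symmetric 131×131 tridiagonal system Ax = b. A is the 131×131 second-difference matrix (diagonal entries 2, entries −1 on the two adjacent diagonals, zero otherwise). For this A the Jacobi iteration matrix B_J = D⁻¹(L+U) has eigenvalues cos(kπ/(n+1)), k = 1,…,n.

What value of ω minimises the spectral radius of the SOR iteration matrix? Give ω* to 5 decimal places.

B_J for the 131×131 system has eigenvalues cos(kπ/132); ρ_J = cos(π/132) = 0.99972.
√(1 − cos²(π/132)) = sin(π/132) ≈ 0.023798.
So ω* = 2/1.023798 = 1.95351 (Young).
ρ_SOR = ω* − 1 = 1.95351 − 1 = 0.95351.

ω* = 1.95351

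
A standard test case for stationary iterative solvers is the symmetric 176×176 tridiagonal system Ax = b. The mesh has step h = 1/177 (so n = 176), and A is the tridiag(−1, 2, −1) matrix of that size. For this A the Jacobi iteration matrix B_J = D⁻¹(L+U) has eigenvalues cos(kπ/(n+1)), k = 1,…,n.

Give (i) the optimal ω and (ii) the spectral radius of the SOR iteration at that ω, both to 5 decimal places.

½·tridiag(1,0,1) at n=176: λ_k = cos(kπ/177); max |λ| at k=1 ⇒ ρ_J = cos(π/177) ≈ 0.99984.
√(1 − cos²(π/177)) = sin(π/177) ≈ 0.017748.
ω* = 2/(1 + 0.017748) = 2/1.017748 = 1.96512.
and ρ(B_{ω*}) = 1.96512 − 1 = 0.96512.

ω* = 1.96512, ρ_SOR = 0.96512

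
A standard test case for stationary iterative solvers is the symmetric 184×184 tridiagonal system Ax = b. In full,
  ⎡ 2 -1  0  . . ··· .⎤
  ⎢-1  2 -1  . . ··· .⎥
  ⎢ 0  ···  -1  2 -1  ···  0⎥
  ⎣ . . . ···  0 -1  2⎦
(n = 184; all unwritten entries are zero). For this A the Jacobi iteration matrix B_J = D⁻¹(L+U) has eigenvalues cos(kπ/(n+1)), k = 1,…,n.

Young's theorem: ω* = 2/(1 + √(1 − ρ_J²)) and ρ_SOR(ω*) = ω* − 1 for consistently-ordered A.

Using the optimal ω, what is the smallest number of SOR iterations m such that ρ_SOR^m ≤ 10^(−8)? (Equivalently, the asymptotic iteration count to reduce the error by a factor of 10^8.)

½·tridiag(1,0,1) at n=184: λ_k = cos(kπ/185); max |λ| at k=1 ⇒ ρ_J = cos(π/185) ≈ 0.9998558.
√(1−ρ_J²) simplifies to sin(π/185) = 0.0169808.
Young: ω* = 2/(1+√(1−ρ_J²)) = 2/(1+0.0169808) = 2/1.0169808 = 1.9666055.
ρ_SOR = ω* − 1 ≈ 0.9666055.
Need (0.9666055)^m ≤ 10^(−8): m ≥ 8·ln10/|ln 0.9666055| = 18.4207/0.0339648 = 542.347 ⇒ m = 543.

m = 543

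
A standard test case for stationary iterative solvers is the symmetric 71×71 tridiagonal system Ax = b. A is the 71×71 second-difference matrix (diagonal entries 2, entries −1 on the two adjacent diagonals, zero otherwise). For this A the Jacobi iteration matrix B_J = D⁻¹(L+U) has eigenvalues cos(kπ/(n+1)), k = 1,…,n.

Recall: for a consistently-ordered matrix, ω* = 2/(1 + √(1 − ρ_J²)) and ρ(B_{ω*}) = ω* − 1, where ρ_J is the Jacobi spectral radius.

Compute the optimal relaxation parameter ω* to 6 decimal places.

ω* = 1.916407

ρ_J = max_k |cos(kπ/72)| = cos(π/72) = 0.999048
√(1−ρ_J²) = |sin(π/72)| = 0.0436194
[ω*] 2 ÷ (1 + 0.0436194) = 2 ÷ 1.0436194 = 1.916407.
ρ_SOR = ω* − 1 ≈ 0.916407.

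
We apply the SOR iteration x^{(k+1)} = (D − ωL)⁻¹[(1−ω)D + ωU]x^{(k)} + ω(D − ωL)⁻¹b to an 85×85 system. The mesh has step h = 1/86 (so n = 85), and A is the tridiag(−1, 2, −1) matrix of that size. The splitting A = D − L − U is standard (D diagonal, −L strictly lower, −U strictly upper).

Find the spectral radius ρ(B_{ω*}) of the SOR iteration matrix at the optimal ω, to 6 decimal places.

ρ_SOR = 0.929530

ρ_J = max_k |cos(kπ/86)| = cos(π/86) = 0.999333
√(1−ρ_J²) simplifies to sin(π/86) = 0.0365220.
ω* = 2/(1+0.0365220) = 1.929530
ρ_SOR = ω* − 1 ≈ 0.929530.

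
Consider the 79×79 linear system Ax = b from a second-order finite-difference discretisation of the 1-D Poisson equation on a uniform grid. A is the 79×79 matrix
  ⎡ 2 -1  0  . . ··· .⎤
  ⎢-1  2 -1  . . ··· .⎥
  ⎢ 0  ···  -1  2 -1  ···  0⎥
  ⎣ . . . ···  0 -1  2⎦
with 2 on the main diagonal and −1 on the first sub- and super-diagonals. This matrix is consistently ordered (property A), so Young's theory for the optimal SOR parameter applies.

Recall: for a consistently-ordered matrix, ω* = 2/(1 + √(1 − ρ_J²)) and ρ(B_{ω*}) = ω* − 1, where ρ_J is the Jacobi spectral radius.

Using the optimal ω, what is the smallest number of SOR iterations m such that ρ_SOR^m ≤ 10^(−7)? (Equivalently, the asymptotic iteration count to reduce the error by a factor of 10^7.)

ρ_J = max_k |cos(kπ/80)| = cos(π/80) = 0.9992290
1 − cos²(π/80) = sin²(π/80) ⇒ √(1−ρ_J²) = sin(π/80) = 0.0392598.
ω* = 2/(1+0.0392598) = 1.9244466
ρ(B_{ω*}) = ω*−1 = 0.9244466
(0.9244466)^m ≤ 10^{−7}  ⇒  m·ln(0.9244466) ≤ −7·ln10  ⇒  m ≥ 205.169  ⇒  m = 206

m = 206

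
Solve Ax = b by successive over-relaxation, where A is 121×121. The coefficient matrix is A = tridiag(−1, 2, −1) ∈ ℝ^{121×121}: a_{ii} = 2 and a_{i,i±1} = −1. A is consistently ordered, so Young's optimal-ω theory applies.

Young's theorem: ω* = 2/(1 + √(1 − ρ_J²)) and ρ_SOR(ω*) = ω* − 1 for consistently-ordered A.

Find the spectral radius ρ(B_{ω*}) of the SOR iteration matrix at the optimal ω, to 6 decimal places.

spectrum of D⁻¹(L+U) = {cos(kπ/122) : 1≤k≤121}; ρ_J = cos(π/122) = 0.999668.
root = sin(π/122) = 0.0257479  (since 1−cos² = sin²).
So ω* = 2/1.0257479 = 1.949797 (Young).
At ω = 1.949797 every |λ(B_ω)| = ω−1, so ρ_SOR = 0.949797.

ρ_SOR = 0.949797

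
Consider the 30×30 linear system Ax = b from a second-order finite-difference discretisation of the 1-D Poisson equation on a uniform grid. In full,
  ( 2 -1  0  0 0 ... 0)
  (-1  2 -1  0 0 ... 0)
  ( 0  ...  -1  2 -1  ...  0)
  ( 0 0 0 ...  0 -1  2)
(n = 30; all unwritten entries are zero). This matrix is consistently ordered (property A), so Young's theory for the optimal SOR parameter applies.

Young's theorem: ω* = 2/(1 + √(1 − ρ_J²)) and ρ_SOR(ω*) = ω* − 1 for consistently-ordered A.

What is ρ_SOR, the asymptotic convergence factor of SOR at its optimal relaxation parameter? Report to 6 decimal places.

ρ_SOR = 0.816253

ρ_J = max_k |cos(kπ/31)| = cos(π/31) = 0.994869
root = sin(π/31) = 0.1011683  (since 1−cos² = sin²).
ω* = 2/(1+0.1011683) = 1.816253
ρ_SOR = ω* − 1 ≈ 0.816253.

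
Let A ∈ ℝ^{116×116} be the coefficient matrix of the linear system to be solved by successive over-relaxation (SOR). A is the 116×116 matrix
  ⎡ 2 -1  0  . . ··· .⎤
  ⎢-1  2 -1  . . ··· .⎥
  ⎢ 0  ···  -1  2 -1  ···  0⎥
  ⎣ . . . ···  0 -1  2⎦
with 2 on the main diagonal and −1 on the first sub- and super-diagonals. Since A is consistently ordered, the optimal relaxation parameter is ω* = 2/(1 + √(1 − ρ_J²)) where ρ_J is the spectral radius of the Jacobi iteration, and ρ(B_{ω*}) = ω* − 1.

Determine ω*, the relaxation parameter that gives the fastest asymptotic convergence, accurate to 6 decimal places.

spectrum of D⁻¹(L+U) = {cos(kπ/117) : 1≤k≤116}; ρ_J = cos(π/117) = 0.999640.
√(1−ρ_J²) = |sin(π/117)| = 0.0268480
ω* = 2/(1+0.0268480) = 1.947708
[ρ_SOR] ω* − 1 = 0.947708.

ω* = 1.947708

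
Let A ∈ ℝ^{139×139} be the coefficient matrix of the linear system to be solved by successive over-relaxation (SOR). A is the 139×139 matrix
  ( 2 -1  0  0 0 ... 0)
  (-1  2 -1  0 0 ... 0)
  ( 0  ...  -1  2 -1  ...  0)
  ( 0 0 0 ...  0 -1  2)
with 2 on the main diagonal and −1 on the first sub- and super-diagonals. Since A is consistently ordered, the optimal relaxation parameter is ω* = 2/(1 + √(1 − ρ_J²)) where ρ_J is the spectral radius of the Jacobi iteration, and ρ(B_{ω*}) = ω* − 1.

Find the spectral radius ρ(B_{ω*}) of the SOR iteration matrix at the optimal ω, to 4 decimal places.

With n=139, ρ(Jacobi) = cos(π/140) = 0.9997.
1 − cos²(π/140) = sin²(π/140) ⇒ √(1−ρ_J²) = sin(π/140) = 0.02244.
Then 2/(1+√(1−ρ_J²)) = 2/(1+0.02244); ω* = 2/1.02244 = 1.9561.
Hence ρ(B_{ω*}) = 1.9561 − 1 = 0.9561.

ρ_SOR = 0.9561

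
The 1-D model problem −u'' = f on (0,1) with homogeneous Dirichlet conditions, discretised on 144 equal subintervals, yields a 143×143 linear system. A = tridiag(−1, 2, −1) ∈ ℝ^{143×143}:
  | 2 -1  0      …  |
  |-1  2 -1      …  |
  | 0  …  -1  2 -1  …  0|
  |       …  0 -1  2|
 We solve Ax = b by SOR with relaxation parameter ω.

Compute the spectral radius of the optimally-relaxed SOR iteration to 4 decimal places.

ρ_SOR = 0.9573

n=143: λ(B_J) = 1 − λ(A)/2 = cos(kπ/144); k=1 gives ρ_J = 0.9998.
√(1−ρ_J²) simplifies to sin(π/144) = 0.02181.
Young: ω* = 2/(1+√(1−ρ_J²)) = 2/(1+0.02181) = 2/1.02181 = 1.9573.
[ρ_SOR] ω* − 1 = 0.9573.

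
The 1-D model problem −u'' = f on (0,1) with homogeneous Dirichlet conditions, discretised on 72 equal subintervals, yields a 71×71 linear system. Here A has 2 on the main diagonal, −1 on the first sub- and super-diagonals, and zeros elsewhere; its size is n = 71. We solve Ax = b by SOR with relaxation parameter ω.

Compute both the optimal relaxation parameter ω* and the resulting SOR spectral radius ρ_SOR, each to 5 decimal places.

[ρ_J] n=71: ρ(B_J) = cos(π/(n+1)) = cos(π/72) = 0.99905.
√(1−ρ_J²) = |sin(π/72)| = 0.043619
So ω* = 2/1.043619 = 1.91641 (Young).
ρ(B_{ω*}) = ω*−1 = 0.91641

ω* = 1.91641, ρ_SOR = 0.91641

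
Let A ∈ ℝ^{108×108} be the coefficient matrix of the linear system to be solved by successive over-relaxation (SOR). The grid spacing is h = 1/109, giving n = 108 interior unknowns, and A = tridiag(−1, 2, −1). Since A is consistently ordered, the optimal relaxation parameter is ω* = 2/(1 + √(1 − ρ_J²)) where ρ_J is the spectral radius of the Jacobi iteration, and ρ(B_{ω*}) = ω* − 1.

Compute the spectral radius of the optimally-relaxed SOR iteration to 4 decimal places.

n=108: λ(B_J) = 1 − λ(A)/2 = cos(kπ/109); k=1 gives ρ_J = 0.9996.
1 − cos²(π/109) = sin²(π/109) ⇒ √(1−ρ_J²) = sin(π/109) = 0.02882.
Then 2/(1+√(1−ρ_J²)) = 2/(1+0.02882); ω* = 2/1.02882 = 1.9440.
Hence ρ(B_{ω*}) = 1.9440 − 1 = 0.9440.

ρ_SOR = 0.9440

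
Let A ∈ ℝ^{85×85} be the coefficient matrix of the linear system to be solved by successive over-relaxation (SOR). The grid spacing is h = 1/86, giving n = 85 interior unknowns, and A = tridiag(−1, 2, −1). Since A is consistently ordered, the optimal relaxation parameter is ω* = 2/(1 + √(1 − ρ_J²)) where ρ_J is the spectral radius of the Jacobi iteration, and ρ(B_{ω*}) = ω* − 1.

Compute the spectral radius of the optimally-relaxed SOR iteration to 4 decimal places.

ρ_SOR = 0.9295

B_J for the 85×85 system has eigenvalues cos(kπ/86); ρ_J = cos(π/86) = 0.9993.
1 − cos²(π/86) = sin²(π/86) ⇒ √(1−ρ_J²) = sin(π/86) = 0.03652.
ω* = 2 / (1 + 0.03652) = 2 / 1.03652 ≈ 1.9295.
At ω = 1.9295 every |λ(B_ω)| = ω−1, so ρ_SOR = 0.9295.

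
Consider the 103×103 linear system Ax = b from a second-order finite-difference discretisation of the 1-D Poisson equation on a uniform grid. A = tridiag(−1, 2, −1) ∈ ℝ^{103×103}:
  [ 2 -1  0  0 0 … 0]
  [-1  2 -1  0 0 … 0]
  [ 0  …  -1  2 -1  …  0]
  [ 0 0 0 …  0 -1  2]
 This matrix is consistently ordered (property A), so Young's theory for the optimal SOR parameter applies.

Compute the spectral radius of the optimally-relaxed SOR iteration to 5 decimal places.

With n=103, ρ(Jacobi) = cos(π/104) = 0.99954.
√(1−ρ_J²) = |sin(π/104)| = 0.030203
ω* = 2/(1+0.030203) = 1.94136
ρ_SOR = ω* − 1 ≈ 0.94136.

ρ_SOR = 0.94136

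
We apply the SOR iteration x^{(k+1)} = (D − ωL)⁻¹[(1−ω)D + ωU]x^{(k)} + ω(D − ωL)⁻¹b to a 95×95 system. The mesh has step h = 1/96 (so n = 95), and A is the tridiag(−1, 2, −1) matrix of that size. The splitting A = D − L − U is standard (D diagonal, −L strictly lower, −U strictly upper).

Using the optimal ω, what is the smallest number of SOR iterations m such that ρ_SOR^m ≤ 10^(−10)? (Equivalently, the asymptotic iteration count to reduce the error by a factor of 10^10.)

m = 352

[ρ_J] n=95: ρ(B_J) = cos(π/(n+1)) = cos(π/96) = 0.9994646.
1 − cos²(π/96) = sin²(π/96) ⇒ √(1−ρ_J²) = sin(π/96) = 0.0327191.
Young: ω* = 2/(1+√(1−ρ_J²)) = 2/(1+0.0327191) = 2/1.0327191 = 1.9366350.
Hence ρ(B_{ω*}) = 1.9366350 − 1 = 0.9366350.
(0.9366350)^m ≤ 10^{−10}  ⇒  m·ln(0.9366350) ≤ −10·ln10  ⇒  m ≥ 351.747  ⇒  m = 352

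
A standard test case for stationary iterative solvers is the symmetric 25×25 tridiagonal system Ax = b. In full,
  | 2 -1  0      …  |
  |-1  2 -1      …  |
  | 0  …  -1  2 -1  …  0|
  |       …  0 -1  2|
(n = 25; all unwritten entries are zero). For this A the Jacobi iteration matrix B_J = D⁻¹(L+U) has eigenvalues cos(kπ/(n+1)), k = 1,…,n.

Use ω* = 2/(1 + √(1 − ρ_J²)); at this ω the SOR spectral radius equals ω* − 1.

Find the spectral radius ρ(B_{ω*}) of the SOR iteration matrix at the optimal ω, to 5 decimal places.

ρ_SOR = 0.78486

With n=25, ρ(Jacobi) = cos(π/26) = 0.99271.
√(1−ρ_J²) simplifies to sin(π/26) = 0.120537.
ω* = 2/(1 + 0.120537) = 2/1.120537 = 1.78486.
[ρ_SOR] ω* − 1 = 0.78486.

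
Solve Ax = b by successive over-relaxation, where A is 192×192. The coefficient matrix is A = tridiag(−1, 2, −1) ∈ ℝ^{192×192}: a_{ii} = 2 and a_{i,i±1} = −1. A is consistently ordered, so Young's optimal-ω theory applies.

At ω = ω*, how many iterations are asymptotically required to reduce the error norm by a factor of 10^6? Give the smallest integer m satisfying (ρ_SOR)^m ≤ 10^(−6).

B_J for the 192×192 system has eigenvalues cos(kπ/193); ρ_J = cos(π/193) = 0.9998675.
√(1 − cos²(π/193)) = sin(π/193) ≈ 0.0162770.
ω* = 2 / (1 + 0.0162770) = 2 / 1.0162770 ≈ 1.9679674.
[ρ_SOR] ω* − 1 = 0.9679674.
m ≥ 6·ln10 / (−ln 0.9679674) = 424.349; smallest integer m = 425.

m = 425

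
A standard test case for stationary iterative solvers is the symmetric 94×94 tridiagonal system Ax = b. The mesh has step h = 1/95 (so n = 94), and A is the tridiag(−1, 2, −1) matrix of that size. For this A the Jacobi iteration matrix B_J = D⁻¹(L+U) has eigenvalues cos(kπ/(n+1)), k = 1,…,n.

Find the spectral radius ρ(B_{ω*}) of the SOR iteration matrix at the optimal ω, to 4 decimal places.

n=94: λ(B_J) = 1 − λ(A)/2 = cos(kπ/95); k=1 gives ρ_J = 0.9995.
√(1−ρ_J²) = |sin(π/95)| = 0.03306
[ω*] 2 ÷ (1 + 0.03306) = 2 ÷ 1.03306 = 1.9360.
ρ(B_{ω*}) = ω*−1 = 0.9360

ρ_SOR = 0.9360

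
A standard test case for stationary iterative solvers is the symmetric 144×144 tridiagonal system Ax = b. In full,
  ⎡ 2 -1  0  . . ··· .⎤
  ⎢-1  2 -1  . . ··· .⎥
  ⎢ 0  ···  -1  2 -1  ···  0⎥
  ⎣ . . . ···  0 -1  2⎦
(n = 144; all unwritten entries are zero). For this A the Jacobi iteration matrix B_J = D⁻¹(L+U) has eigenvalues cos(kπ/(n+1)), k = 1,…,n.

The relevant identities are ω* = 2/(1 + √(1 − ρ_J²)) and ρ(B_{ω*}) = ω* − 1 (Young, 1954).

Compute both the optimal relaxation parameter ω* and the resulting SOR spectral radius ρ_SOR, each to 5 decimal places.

ω* = 1.95759, ρ_SOR = 0.95759

n=144: λ(B_J) = 1 − λ(A)/2 = cos(kπ/145); k=1 gives ρ_J = 0.99977.
√(1−ρ_J²) simplifies to sin(π/145) = 0.021664.
[ω*] 2 ÷ (1 + 0.021664) = 2 ÷ 1.021664 = 1.95759.
At ω = 1.95759 every |λ(B_ω)| = ω−1, so ρ_SOR = 0.95759.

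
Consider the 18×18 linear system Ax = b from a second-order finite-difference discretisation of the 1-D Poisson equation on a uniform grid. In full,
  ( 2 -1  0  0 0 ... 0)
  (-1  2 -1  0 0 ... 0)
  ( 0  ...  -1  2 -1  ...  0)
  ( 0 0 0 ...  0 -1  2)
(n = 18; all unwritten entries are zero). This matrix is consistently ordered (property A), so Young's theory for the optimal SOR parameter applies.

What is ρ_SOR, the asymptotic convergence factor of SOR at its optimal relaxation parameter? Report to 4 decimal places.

ρ_SOR = 0.7173

spectrum of D⁻¹(L+U) = {cos(kπ/19) : 1≤k≤18}; ρ_J = cos(π/19) = 0.9864.
√(1−ρ_J²) = |sin(π/19)| = 0.16459
So ω* = 2/1.16459 = 1.7173 (Young).
and ρ(B_{ω*}) = 1.7173 − 1 = 0.7173.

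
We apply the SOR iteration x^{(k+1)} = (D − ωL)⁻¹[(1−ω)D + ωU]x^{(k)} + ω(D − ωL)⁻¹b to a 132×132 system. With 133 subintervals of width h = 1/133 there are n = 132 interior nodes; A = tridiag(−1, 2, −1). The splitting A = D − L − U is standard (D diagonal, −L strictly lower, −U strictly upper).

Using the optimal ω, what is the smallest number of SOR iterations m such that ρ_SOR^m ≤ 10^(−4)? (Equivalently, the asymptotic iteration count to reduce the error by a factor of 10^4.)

B_J for the 132×132 system has eigenvalues cos(kπ/133); ρ_J = cos(π/133) = 0.9997210.
1 − cos²(π/133) = sin²(π/133) ⇒ √(1−ρ_J²) = sin(π/133) = 0.0236188.
ω* = 2/(1+0.0236188) = 1.9538524
[ρ_SOR] ω* − 1 = 0.9538524.
m ≥ 4·ln10 / (−ln 0.9538524) = 194.943; smallest integer m = 195.

m = 195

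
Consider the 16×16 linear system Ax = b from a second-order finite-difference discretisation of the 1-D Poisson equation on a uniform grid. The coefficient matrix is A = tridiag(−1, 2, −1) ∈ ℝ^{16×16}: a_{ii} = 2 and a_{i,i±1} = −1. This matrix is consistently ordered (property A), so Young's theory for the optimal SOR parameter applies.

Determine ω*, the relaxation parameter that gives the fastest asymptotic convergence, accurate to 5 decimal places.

ω* = 1.68955

B_J for the 16×16 system has eigenvalues cos(kπ/17); ρ_J = cos(π/17) = 0.98297.
root = sin(π/17) = 0.183750  (since 1−cos² = sin²).
ω* = 2/(1 + 0.183750) = 2/1.183750 = 1.68955.
[ρ_SOR] ω* − 1 = 0.68955.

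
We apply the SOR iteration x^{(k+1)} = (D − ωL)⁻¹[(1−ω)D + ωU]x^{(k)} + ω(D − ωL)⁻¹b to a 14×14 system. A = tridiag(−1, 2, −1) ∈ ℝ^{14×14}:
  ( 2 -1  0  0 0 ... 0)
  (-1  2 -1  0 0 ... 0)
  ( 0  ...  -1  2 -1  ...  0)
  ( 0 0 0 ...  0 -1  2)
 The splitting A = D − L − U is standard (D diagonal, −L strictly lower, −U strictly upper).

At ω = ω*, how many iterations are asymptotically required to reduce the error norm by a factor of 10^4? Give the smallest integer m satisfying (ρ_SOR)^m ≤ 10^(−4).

With n=14, ρ(Jacobi) = cos(π/15) = 0.9781476.
√(1−ρ_J²) simplifies to sin(π/15) = 0.2079117.
ω* = 2/(1+0.2079117) = 1.6557502
Hence ρ(B_{ω*}) = 1.6557502 − 1 = 0.6557502.
ρ_SOR^m ≤ 10^(−4) ⇔ m ≥ 4·ln10/(−ln 0.6557502) = 9.21034/0.421975 = 21.827; m = ⌈21.827⌉ = 22.

m = 22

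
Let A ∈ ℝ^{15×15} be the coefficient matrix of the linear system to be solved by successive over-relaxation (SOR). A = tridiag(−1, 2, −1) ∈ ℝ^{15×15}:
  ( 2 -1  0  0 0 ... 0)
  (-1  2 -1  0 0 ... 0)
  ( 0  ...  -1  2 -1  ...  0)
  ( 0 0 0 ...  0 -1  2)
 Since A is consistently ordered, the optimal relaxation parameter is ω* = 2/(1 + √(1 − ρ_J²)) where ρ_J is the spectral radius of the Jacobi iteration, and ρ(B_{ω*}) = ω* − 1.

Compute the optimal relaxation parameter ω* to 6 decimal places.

B_J for the 15×15 system has eigenvalues cos(kπ/16); ρ_J = cos(π/16) = 0.980785.
root = sin(π/16) = 0.1950903  (since 1−cos² = sin²).
ω* = 2/(1 + 0.1950903) = 2/1.1950903 = 1.673514.
ρ(B_{ω*}) = ω*−1 = 0.673514

ω* = 1.673514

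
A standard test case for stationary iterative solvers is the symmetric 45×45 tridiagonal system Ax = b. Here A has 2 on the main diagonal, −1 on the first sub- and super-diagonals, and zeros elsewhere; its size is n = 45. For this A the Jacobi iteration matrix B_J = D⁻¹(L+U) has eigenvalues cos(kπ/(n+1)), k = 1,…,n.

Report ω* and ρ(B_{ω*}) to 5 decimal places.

ω* = 1.87223, ρ_SOR = 0.87223

spectrum of D⁻¹(L+U) = {cos(kπ/46) : 1≤k≤45}; ρ_J = cos(π/46) = 0.99767.
√(1−ρ_J²) = |sin(π/46)| = 0.068242
[ω*] 2 ÷ (1 + 0.068242) = 2 ÷ 1.068242 = 1.87223.
At ω = 1.87223 every |λ(B_ω)| = ω−1, so ρ_SOR = 0.87223.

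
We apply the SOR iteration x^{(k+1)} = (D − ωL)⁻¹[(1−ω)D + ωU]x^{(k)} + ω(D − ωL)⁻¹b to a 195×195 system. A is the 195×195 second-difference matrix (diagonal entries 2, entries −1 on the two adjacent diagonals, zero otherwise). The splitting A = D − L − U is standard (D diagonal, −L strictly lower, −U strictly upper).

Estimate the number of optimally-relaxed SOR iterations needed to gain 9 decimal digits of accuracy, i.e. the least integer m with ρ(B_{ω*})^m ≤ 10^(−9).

m = 647

[ρ_J] n=195: ρ(B_J) = cos(π/(n+1)) = cos(π/196) = 0.9998715.
1 − cos²(π/196) = sin²(π/196) ⇒ √(1−ρ_J²) = sin(π/196) = 0.0160278.
[ω*] 2 ÷ (1 + 0.0160278) = 2 ÷ 1.0160278 = 1.9684501.
ρ_SOR = ω* − 1 = 1.9684501 − 1 = 0.9684501.
9·ln10 = 20.7233; −ln(0.9684501) = 0.0320583; m = ⌈20.7233/0.0320583⌉ = ⌈646.425⌉ = 647.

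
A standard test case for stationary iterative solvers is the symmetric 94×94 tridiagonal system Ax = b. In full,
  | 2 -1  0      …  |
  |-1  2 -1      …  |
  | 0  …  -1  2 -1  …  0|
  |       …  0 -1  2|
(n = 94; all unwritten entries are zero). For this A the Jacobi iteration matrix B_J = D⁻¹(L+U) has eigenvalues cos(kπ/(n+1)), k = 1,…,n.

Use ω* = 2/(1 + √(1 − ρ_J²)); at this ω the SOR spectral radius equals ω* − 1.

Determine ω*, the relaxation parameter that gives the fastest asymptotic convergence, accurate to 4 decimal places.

ω* = 1.9360

[ρ_J] n=94: ρ(B_J) = cos(π/(n+1)) = cos(π/95) = 0.9995.
√(1−ρ_J²) simplifies to sin(π/95) = 0.03306.
Then 2/(1+√(1−ρ_J²)) = 2/(1+0.03306); ω* = 2/1.03306 = 1.9360.
ρ_SOR = ω* − 1 ≈ 0.9360.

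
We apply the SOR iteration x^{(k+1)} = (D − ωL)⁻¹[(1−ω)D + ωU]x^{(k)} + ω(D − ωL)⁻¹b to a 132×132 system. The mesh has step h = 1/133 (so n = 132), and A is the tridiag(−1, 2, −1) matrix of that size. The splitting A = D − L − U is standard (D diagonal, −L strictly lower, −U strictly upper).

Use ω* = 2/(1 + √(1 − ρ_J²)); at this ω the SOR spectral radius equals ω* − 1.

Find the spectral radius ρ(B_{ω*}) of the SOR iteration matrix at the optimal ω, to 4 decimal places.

ρ_SOR = 0.9539

n=132: λ(B_J) = 1 − λ(A)/2 = cos(kπ/133); k=1 gives ρ_J = 0.9997.
root = sin(π/133) = 0.02362  (since 1−cos² = sin²).
ω* = 2/(1+0.02362) = 1.9539
ρ_SOR = ω* − 1 ≈ 0.9539.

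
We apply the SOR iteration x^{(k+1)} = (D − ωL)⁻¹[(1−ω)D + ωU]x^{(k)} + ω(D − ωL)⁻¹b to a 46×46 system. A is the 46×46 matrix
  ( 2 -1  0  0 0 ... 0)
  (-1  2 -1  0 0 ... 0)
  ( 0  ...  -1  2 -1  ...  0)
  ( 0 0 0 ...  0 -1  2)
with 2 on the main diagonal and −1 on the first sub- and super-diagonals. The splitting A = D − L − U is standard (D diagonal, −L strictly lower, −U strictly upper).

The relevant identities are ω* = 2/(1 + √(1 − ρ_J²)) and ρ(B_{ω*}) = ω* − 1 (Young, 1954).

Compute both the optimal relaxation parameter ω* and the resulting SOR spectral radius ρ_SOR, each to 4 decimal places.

n=46: λ(B_J) = 1 − λ(A)/2 = cos(kπ/47); k=1 gives ρ_J = 0.9978.
√(1−ρ_J²) simplifies to sin(π/47) = 0.06679.
ω* = 2/(1 + 0.06679) = 2/1.06679 = 1.8748.
[ρ_SOR] ω* − 1 = 0.8748.

ω* = 1.8748, ρ_SOR = 0.8748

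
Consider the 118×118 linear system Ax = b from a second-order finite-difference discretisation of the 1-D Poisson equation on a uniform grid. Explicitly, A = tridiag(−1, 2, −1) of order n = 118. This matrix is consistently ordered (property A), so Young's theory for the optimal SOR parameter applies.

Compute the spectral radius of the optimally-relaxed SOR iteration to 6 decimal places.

ρ_SOR = 0.948564

[ρ_J] n=118: ρ(B_J) = cos(π/(n+1)) = cos(π/119) = 0.999652.
root = sin(π/119) = 0.0263969  (since 1−cos² = sin²).
ω* = 2/(1+0.0263969) = 1.948564
and ρ(B_{ω*}) = 1.948564 − 1 = 0.948564.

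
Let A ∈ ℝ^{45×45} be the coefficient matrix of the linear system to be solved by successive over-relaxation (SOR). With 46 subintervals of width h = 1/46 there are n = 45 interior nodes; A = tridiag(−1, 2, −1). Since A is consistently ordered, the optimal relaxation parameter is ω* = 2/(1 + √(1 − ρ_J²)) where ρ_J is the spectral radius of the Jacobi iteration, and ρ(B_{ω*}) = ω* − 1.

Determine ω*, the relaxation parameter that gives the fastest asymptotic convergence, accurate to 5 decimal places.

ω* = 1.87223

B_J for the 45×45 system has eigenvalues cos(kπ/46); ρ_J = cos(π/46) = 0.99767.
√(1−ρ_J²) simplifies to sin(π/46) = 0.068242.
So ω* = 2/1.068242 = 1.87223 (Young).
[ρ_SOR] ω* − 1 = 0.87223.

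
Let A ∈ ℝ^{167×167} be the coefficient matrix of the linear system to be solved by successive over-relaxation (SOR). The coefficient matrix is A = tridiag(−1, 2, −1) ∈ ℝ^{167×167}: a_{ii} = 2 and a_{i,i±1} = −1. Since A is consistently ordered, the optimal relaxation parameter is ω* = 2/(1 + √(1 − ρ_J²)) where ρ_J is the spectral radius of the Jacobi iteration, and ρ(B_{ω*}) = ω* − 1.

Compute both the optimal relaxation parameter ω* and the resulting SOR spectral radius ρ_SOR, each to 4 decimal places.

n=167: λ(B_J) = 1 − λ(A)/2 = cos(kπ/168); k=1 gives ρ_J = 0.9998.
root = sin(π/168) = 0.01870  (since 1−cos² = sin²).
Young: ω* = 2/(1+√(1−ρ_J²)) = 2/(1+0.01870) = 2/1.01870 = 1.9633.
Hence ρ(B_{ω*}) = 1.9633 − 1 = 0.9633.

ω* = 1.9633, ρ_SOR = 0.9633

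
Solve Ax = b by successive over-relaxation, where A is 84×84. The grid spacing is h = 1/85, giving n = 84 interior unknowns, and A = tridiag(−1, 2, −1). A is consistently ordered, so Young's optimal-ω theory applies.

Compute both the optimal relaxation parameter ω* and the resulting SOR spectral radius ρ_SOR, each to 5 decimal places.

ω* = 1.92873, ρ_SOR = 0.92873

½·tridiag(1,0,1) at n=84: λ_k = cos(kπ/85); max |λ| at k=1 ⇒ ρ_J = cos(π/85) ≈ 0.99932.
√(1 − cos²(π/85)) = sin(π/85) ≈ 0.036951.
[ω*] 2 ÷ (1 + 0.036951) = 2 ÷ 1.036951 = 1.92873.
ρ_SOR = ω* − 1 = 1.92873 − 1 = 0.92873.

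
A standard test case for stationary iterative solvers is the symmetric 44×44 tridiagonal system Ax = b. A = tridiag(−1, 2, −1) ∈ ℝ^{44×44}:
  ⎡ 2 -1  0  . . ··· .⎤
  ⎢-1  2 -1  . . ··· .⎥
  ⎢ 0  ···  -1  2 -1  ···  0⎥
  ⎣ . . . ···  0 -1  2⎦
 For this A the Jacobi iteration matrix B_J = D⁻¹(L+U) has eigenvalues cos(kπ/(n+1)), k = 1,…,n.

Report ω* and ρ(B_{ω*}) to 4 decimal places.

ω* = 1.8696, ρ_SOR = 0.8696

[ρ_J] n=44: ρ(B_J) = cos(π/(n+1)) = cos(π/45) = 0.9976.
√(1−ρ_J²) = |sin(π/45)| = 0.06976
ω* = 2 / (1 + 0.06976) = 2 / 1.06976 ≈ 1.8696.
and ρ(B_{ω*}) = 1.8696 − 1 = 0.8696.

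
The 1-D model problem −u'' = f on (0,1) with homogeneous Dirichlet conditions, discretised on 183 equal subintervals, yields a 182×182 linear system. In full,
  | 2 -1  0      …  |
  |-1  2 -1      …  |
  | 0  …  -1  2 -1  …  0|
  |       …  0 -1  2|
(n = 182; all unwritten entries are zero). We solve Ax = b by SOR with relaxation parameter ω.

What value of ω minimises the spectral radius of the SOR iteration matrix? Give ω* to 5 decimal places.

n=182: λ(B_J) = 1 − λ(A)/2 = cos(kπ/183); k=1 gives ρ_J = 0.99985.
√(1−ρ_J²) = |sin(π/183)| = 0.017166
Young: ω* = 2/(1+√(1−ρ_J²)) = 2/(1+0.017166) = 2/1.017166 = 1.96625.
ρ_SOR = ω* − 1 ≈ 0.96625.

ω* = 1.96625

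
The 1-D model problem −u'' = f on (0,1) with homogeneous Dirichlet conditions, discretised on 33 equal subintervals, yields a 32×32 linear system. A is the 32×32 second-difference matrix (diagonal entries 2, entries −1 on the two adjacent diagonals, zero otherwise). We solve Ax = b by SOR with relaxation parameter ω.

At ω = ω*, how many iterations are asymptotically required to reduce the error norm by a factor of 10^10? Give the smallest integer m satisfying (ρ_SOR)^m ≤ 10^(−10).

m = 121

spectrum of D⁻¹(L+U) = {cos(kπ/33) : 1≤k≤32}; ρ_J = cos(π/33) = 0.9954719.
√(1−ρ_J²) = |sin(π/33)| = 0.0950560
ω* = 2/(1 + 0.0950560) = 2/1.0950560 = 1.8263906.
At ω = 1.8263906 every |λ(B_ω)| = ω−1, so ρ_SOR = 0.8263906.
(0.8263906)^m ≤ 10^{−10}  ⇒  m·ln(0.8263906) ≤ −10·ln10  ⇒  m ≥ 120.752  ⇒  m = 121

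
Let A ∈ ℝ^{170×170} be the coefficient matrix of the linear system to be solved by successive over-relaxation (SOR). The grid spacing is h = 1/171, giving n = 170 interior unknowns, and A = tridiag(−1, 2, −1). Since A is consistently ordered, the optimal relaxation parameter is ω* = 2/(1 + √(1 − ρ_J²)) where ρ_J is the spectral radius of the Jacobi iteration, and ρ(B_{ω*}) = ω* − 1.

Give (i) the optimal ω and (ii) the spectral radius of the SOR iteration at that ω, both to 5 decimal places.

B_J for the 170×170 system has eigenvalues cos(kπ/171); ρ_J = cos(π/171) = 0.99983.
root = sin(π/171) = 0.018371  (since 1−cos² = sin²).
Young: ω* = 2/(1+√(1−ρ_J²)) = 2/(1+0.018371) = 2/1.018371 = 1.96392.
ρ(B_{ω*}) = ω*−1 = 0.96392

ω* = 1.96392, ρ_SOR = 0.96392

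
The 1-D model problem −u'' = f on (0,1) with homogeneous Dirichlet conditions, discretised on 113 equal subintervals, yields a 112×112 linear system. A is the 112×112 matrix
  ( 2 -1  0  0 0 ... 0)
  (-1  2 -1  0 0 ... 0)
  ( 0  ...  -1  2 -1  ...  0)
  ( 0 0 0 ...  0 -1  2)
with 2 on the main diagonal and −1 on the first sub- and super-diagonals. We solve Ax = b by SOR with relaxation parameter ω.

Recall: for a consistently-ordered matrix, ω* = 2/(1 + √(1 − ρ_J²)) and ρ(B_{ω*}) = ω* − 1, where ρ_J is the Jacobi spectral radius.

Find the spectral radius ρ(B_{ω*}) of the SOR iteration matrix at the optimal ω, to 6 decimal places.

ρ_SOR = 0.945907

B_J for the 112×112 system has eigenvalues cos(kπ/113); ρ_J = cos(π/113) = 0.999614.
√(1−ρ_J²) simplifies to sin(π/113) = 0.0277981.
Young: ω* = 2/(1+√(1−ρ_J²)) = 2/(1+0.0277981) = 2/1.0277981 = 1.945907.
Hence ρ(B_{ω*}) = 1.945907 − 1 = 0.945907.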